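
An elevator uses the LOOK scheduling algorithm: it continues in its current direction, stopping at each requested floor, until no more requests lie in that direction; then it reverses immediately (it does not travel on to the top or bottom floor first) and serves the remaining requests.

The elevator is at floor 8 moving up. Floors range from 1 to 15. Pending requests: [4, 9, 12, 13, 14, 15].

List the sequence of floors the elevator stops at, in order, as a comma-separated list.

Current: 8, moving UP
Serve above first (ascending): [9, 12, 13, 14, 15]
Then reverse, serve below (descending): [4]

Answer: 9, 12, 13, 14, 15, 4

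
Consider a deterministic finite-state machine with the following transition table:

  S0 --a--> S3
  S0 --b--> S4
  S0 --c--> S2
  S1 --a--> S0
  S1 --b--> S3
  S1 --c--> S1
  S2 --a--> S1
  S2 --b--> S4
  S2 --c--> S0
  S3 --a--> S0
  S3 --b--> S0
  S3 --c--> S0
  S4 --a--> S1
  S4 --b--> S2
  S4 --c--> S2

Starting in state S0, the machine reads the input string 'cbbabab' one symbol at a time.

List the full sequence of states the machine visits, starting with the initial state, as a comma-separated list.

Start: S0
  read 'c': S0 --c--> S2
  read 'b': S2 --b--> S4
  read 'b': S4 --b--> S2
  read 'a': S2 --a--> S1
  read 'b': S1 --b--> S3
  read 'a': S3 --a--> S0
  read 'b': S0 --b--> S4

Answer: S0, S2, S4, S2, S1, S3, S0, S4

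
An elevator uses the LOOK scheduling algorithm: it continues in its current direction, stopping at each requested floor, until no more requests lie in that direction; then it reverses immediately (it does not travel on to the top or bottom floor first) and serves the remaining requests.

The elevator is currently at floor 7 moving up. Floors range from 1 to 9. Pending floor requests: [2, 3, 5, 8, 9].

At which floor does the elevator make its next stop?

Answer: 8

Derivation:
Current floor: 7, direction: up
Requests above: [8, 9]
Requests below: [2, 3, 5]
Moving up and requests lie above → nearest above is min([8, 9]) = 8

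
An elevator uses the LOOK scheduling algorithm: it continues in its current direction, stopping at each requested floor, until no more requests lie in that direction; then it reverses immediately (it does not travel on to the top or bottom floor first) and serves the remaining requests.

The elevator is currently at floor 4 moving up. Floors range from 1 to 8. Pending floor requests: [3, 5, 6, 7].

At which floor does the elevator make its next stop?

Current floor: 4, direction: up
Requests above: [5, 6, 7]
Requests below: [3]
Moving up and requests lie above → nearest above is min([5, 6, 7]) = 5

Answer: 5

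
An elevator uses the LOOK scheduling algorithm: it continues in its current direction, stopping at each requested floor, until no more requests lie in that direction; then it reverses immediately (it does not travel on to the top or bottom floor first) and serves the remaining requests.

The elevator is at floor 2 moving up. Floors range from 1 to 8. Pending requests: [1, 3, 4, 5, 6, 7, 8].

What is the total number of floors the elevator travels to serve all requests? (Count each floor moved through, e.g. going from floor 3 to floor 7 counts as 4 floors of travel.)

Start at floor 2 moving up, LOOK stop order: [3, 4, 5, 6, 7, 8, 1]
  2 → 3: |3-2| = 1, total = 1
  3 → 4: |4-3| = 1, total = 2
  4 → 5: |5-4| = 1, total = 3
  5 → 6: |6-5| = 1, total = 4
  6 → 7: |7-6| = 1, total = 5
  7 → 8: |8-7| = 1, total = 6
  8 → 1: |1-8| = 7, total = 13

Answer: 13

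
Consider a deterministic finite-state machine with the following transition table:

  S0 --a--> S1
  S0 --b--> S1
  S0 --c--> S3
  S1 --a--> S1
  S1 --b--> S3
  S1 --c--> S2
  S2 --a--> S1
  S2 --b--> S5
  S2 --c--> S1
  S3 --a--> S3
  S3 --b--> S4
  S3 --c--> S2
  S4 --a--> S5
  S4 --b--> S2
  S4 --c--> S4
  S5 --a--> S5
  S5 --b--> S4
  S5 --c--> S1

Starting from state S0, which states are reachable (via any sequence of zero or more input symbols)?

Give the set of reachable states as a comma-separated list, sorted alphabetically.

BFS from S0:
  visit S0: S0--a-->S1 (new), S0--b-->S1 (seen), S0--c-->S3 (new)
  visit S1: S1--a-->S1 (seen), S1--b-->S3 (seen), S1--c-->S2 (new)
  visit S3: S3--a-->S3 (seen), S3--b-->S4 (new), S3--c-->S2 (seen)
  visit S2: S2--a-->S1 (seen), S2--b-->S5 (new), S2--c-->S1 (seen)
  visit S4: S4--a-->S5 (seen), S4--b-->S2 (seen), S4--c-->S4 (seen)
  visit S5: S5--a-->S5 (seen), S5--b-->S4 (seen), S5--c-->S1 (seen)

Answer: S0, S1, S2, S3, S4, S5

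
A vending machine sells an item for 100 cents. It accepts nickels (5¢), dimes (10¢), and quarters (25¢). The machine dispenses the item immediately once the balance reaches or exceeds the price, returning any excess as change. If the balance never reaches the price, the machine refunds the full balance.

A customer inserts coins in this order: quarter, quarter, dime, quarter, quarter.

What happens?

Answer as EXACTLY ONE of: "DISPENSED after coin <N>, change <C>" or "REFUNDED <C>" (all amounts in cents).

Price: 100¢
Coin 1 (quarter, 25¢): balance = 25¢
Coin 2 (quarter, 25¢): balance = 50¢
Coin 3 (dime, 10¢): balance = 60¢
Coin 4 (quarter, 25¢): balance = 85¢
Coin 5 (quarter, 25¢): balance = 110¢
  → balance >= price → DISPENSE, change = 110 - 100 = 10¢

Answer: DISPENSED after coin 5, change 10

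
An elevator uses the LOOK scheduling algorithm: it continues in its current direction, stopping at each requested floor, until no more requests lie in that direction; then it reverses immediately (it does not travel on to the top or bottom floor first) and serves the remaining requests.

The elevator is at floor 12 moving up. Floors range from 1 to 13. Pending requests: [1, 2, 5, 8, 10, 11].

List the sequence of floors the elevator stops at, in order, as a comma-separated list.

Current: 12, moving UP
Serve above first (ascending): []
Then reverse, serve below (descending): [11, 10, 8, 5, 2, 1]

Answer: 11, 10, 8, 5, 2, 1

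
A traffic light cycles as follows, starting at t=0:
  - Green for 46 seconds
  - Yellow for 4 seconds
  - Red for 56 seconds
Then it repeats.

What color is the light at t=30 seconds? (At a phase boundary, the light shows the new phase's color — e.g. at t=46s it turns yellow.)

Answer: green

Derivation:
Cycle length = 46 + 4 + 56 = 106s
t = 30, phase_t = 30 mod 106 = 30
30 < 46 (green end) → GREEN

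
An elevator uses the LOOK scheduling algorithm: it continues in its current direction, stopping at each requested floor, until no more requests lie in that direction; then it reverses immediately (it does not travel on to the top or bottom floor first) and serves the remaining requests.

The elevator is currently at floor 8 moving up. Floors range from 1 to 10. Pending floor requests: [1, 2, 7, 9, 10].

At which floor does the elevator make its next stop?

Current floor: 8, direction: up
Requests above: [9, 10]
Requests below: [1, 2, 7]
Moving up and requests lie above → nearest above is min([9, 10]) = 9

Answer: 9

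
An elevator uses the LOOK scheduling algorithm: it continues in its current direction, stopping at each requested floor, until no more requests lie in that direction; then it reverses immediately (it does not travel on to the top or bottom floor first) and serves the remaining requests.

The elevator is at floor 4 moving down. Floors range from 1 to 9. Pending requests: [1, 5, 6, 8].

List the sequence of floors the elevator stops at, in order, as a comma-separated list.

Answer: 1, 5, 6, 8

Derivation:
Current: 4, moving DOWN
Serve below first (descending): [1]
Then reverse, serve above (ascending): [5, 6, 8]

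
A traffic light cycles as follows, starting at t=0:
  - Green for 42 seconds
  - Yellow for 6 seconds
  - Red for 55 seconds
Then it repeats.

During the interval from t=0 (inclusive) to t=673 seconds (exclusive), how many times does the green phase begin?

Cycle = 42+6+55 = 103s
green phase starts at t = k*103 + 0 for k=0,1,2,...
Need k*103+0 < 673 → k < 6.534
k ∈ {0, ..., 6} → 7 starts

Answer: 7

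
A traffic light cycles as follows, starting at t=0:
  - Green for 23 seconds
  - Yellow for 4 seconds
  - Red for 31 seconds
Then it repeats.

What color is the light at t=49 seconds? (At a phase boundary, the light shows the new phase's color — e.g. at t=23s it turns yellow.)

Cycle length = 23 + 4 + 31 = 58s
t = 49, phase_t = 49 mod 58 = 49
49 >= 27 → RED

Answer: red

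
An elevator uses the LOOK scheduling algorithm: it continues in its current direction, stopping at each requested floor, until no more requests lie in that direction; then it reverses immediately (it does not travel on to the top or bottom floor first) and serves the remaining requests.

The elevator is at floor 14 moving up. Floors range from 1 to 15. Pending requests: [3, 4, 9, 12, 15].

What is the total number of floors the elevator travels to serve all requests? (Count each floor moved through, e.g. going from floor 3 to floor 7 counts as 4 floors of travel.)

Start at floor 14 moving up, LOOK stop order: [15, 12, 9, 4, 3]
  14 → 15: |15-14| = 1, total = 1
  15 → 12: |12-15| = 3, total = 4
  12 → 9: |9-12| = 3, total = 7
  9 → 4: |4-9| = 5, total = 12
  4 → 3: |3-4| = 1, total = 13

Answer: 13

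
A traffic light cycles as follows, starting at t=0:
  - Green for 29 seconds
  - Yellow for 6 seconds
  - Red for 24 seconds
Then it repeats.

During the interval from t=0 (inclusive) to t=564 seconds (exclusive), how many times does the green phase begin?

Answer: 10

Derivation:
Cycle = 29+6+24 = 59s
green phase starts at t = k*59 + 0 for k=0,1,2,...
Need k*59+0 < 564 → k < 9.559
k ∈ {0, ..., 9} → 10 starts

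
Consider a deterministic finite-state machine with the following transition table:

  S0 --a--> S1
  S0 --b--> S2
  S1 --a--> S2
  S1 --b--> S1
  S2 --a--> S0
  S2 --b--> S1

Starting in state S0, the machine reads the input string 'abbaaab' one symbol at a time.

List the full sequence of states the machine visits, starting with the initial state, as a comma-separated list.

Start: S0
  read 'a': S0 --a--> S1
  read 'b': S1 --b--> S1
  read 'b': S1 --b--> S1
  read 'a': S1 --a--> S2
  read 'a': S2 --a--> S0
  read 'a': S0 --a--> S1
  read 'b': S1 --b--> S1

Answer: S0, S1, S1, S1, S2, S0, S1, S1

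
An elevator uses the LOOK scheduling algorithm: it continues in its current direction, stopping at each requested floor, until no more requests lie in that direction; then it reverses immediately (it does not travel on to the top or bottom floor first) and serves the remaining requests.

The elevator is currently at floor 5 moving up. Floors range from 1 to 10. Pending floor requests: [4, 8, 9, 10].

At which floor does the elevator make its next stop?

Answer: 8

Derivation:
Current floor: 5, direction: up
Requests above: [8, 9, 10]
Requests below: [4]
Moving up and requests lie above → nearest above is min([8, 9, 10]) = 8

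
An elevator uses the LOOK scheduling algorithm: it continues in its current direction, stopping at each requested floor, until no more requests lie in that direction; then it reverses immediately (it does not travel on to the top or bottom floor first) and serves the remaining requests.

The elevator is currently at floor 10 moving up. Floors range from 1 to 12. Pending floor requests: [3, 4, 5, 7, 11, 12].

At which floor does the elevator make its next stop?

Current floor: 10, direction: up
Requests above: [11, 12]
Requests below: [3, 4, 5, 7]
Moving up and requests lie above → nearest above is min([11, 12]) = 11

Answer: 11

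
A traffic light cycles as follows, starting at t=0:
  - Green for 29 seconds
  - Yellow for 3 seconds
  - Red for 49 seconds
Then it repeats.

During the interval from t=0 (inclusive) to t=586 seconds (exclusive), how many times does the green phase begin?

Cycle = 29+3+49 = 81s
green phase starts at t = k*81 + 0 for k=0,1,2,...
Need k*81+0 < 586 → k < 7.235
k ∈ {0, ..., 7} → 8 starts

Answer: 8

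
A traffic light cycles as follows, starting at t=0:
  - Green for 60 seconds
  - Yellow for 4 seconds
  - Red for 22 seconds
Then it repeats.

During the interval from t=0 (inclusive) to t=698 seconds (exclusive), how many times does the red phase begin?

Cycle = 60+4+22 = 86s
red phase starts at t = k*86 + 64 for k=0,1,2,...
Need k*86+64 < 698 → k < 7.372
k ∈ {0, ..., 7} → 8 starts

Answer: 8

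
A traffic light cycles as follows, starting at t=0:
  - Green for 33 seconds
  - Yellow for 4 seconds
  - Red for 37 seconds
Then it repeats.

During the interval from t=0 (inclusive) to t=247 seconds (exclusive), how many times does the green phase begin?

Answer: 4

Derivation:
Cycle = 33+4+37 = 74s
green phase starts at t = k*74 + 0 for k=0,1,2,...
Need k*74+0 < 247 → k < 3.338
k ∈ {0, ..., 3} → 4 starts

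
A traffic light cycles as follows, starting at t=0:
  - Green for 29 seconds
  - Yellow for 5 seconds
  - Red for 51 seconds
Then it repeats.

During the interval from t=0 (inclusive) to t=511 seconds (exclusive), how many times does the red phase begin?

Cycle = 29+5+51 = 85s
red phase starts at t = k*85 + 34 for k=0,1,2,...
Need k*85+34 < 511 → k < 5.612
k ∈ {0, ..., 5} → 6 starts

Answer: 6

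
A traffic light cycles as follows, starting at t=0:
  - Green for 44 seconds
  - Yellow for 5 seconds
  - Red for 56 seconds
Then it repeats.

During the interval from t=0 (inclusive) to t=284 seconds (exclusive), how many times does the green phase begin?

Cycle = 44+5+56 = 105s
green phase starts at t = k*105 + 0 for k=0,1,2,...
Need k*105+0 < 284 → k < 2.705
k ∈ {0, ..., 2} → 3 starts

Answer: 3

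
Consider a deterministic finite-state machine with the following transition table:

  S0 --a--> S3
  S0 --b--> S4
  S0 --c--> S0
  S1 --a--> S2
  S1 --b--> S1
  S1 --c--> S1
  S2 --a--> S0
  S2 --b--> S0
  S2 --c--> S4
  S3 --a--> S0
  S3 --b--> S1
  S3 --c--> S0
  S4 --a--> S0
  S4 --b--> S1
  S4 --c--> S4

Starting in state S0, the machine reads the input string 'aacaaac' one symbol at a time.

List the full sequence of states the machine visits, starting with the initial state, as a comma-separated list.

Answer: S0, S3, S0, S0, S3, S0, S3, S0

Derivation:
Start: S0
  read 'a': S0 --a--> S3
  read 'a': S3 --a--> S0
  read 'c': S0 --c--> S0
  read 'a': S0 --a--> S3
  read 'a': S3 --a--> S0
  read 'a': S0 --a--> S3
  read 'c': S3 --c--> S0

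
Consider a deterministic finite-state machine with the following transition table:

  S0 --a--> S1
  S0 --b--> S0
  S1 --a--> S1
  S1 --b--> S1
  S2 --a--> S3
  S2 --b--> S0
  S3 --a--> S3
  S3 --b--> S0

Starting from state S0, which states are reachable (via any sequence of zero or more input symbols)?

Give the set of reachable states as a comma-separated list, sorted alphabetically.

BFS from S0:
  visit S0: S0--a-->S1 (new), S0--b-->S0 (seen)
  visit S1: S1--a-->S1 (seen), S1--b-->S1 (seen)

Answer: S0, S1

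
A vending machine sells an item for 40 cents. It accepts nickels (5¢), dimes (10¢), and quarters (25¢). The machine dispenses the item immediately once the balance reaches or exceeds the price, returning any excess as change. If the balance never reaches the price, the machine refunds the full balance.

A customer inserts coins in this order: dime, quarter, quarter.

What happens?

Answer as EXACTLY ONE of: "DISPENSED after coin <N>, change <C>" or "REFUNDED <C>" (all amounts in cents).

Price: 40¢
Coin 1 (dime, 10¢): balance = 10¢
Coin 2 (quarter, 25¢): balance = 35¢
Coin 3 (quarter, 25¢): balance = 60¢
  → balance >= price → DISPENSE, change = 60 - 40 = 20¢

Answer: DISPENSED after coin 3, change 20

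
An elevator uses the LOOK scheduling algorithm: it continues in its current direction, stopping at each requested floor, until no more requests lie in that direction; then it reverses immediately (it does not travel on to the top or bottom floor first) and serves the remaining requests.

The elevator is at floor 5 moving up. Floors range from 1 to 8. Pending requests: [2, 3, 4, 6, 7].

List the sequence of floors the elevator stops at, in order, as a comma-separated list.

Answer: 6, 7, 4, 3, 2

Derivation:
Current: 5, moving UP
Serve above first (ascending): [6, 7]
Then reverse, serve below (descending): [4, 3, 2]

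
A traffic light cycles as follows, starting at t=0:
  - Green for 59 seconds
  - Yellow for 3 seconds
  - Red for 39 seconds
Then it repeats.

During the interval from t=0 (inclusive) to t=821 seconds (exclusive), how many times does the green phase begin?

Cycle = 59+3+39 = 101s
green phase starts at t = k*101 + 0 for k=0,1,2,...
Need k*101+0 < 821 → k < 8.129
k ∈ {0, ..., 8} → 9 starts

Answer: 9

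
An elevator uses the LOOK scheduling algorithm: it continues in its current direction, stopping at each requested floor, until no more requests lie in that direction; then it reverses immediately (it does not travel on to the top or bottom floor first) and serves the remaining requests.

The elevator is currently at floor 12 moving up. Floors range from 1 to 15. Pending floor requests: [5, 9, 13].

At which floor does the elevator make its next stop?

Current floor: 12, direction: up
Requests above: [13]
Requests below: [5, 9]
Moving up and requests lie above → nearest above is min([13]) = 13

Answer: 13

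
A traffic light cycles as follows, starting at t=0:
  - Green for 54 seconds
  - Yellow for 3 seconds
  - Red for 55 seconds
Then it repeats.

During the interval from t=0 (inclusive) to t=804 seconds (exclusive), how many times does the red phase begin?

Answer: 7

Derivation:
Cycle = 54+3+55 = 112s
red phase starts at t = k*112 + 57 for k=0,1,2,...
Need k*112+57 < 804 → k < 6.670
k ∈ {0, ..., 6} → 7 starts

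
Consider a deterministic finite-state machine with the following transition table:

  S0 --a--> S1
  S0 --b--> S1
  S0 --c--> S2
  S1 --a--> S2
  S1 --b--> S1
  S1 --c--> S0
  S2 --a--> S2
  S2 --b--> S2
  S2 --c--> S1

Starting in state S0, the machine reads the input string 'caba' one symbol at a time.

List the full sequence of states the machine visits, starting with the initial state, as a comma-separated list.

Start: S0
  read 'c': S0 --c--> S2
  read 'a': S2 --a--> S2
  read 'b': S2 --b--> S2
  read 'a': S2 --a--> S2

Answer: S0, S2, S2, S2, S2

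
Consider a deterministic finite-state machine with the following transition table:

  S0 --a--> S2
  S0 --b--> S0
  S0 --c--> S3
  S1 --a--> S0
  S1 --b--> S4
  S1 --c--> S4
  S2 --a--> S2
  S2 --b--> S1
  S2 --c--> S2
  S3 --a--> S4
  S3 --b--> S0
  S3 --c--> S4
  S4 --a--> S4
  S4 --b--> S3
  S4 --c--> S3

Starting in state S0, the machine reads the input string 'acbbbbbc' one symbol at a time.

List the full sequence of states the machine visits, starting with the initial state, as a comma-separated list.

Start: S0
  read 'a': S0 --a--> S2
  read 'c': S2 --c--> S2
  read 'b': S2 --b--> S1
  read 'b': S1 --b--> S4
  read 'b': S4 --b--> S3
  read 'b': S3 --b--> S0
  read 'b': S0 --b--> S0
  read 'c': S0 --c--> S3

Answer: S0, S2, S2, S1, S4, S3, S0, S0, S3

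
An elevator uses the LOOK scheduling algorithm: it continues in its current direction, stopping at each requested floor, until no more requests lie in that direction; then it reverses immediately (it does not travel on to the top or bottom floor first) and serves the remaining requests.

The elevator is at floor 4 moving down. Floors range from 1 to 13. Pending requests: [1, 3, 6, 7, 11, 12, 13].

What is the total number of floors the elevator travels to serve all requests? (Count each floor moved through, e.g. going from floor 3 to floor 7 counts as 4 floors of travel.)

Answer: 15

Derivation:
Start at floor 4 moving down, LOOK stop order: [3, 1, 6, 7, 11, 12, 13]
  4 → 3: |3-4| = 1, total = 1
  3 → 1: |1-3| = 2, total = 3
  1 → 6: |6-1| = 5, total = 8
  6 → 7: |7-6| = 1, total = 9
  7 → 11: |11-7| = 4, total = 13
  11 → 12: |12-11| = 1, total = 14
  12 → 13: |13-12| = 1, total = 15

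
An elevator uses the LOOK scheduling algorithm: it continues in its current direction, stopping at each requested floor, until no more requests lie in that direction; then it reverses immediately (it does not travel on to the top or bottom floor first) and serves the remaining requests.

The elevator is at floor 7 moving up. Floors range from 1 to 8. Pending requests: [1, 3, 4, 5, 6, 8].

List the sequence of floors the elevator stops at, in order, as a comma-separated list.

Current: 7, moving UP
Serve above first (ascending): [8]
Then reverse, serve below (descending): [6, 5, 4, 3, 1]

Answer: 8, 6, 5, 4, 3, 1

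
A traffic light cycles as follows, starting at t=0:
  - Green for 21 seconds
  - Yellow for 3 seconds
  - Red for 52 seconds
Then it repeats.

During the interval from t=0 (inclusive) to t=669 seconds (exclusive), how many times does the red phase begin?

Answer: 9

Derivation:
Cycle = 21+3+52 = 76s
red phase starts at t = k*76 + 24 for k=0,1,2,...
Need k*76+24 < 669 → k < 8.487
k ∈ {0, ..., 8} → 9 starts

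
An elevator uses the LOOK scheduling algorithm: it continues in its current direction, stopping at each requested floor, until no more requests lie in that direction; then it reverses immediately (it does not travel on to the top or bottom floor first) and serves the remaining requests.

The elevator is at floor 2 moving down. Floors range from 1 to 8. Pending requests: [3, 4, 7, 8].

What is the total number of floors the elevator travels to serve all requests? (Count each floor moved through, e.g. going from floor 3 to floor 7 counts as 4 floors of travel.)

Answer: 6

Derivation:
Start at floor 2 moving down, LOOK stop order: [3, 4, 7, 8]
  2 → 3: |3-2| = 1, total = 1
  3 → 4: |4-3| = 1, total = 2
  4 → 7: |7-4| = 3, total = 5
  7 → 8: |8-7| = 1, total = 6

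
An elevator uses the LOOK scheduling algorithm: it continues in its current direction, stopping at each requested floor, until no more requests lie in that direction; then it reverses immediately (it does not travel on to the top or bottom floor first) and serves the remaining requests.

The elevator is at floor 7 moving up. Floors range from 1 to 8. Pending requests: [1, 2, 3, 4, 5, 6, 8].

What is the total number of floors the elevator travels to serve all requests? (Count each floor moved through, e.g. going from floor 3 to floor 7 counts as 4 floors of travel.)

Answer: 8

Derivation:
Start at floor 7 moving up, LOOK stop order: [8, 6, 5, 4, 3, 2, 1]
  7 → 8: |8-7| = 1, total = 1
  8 → 6: |6-8| = 2, total = 3
  6 → 5: |5-6| = 1, total = 4
  5 → 4: |4-5| = 1, total = 5
  4 → 3: |3-4| = 1, total = 6
  3 → 2: |2-3| = 1, total = 7
  2 → 1: |1-2| = 1, total = 8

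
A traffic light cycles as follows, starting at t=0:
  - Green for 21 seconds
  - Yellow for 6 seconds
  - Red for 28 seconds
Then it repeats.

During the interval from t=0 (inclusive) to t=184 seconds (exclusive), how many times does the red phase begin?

Answer: 3

Derivation:
Cycle = 21+6+28 = 55s
red phase starts at t = k*55 + 27 for k=0,1,2,...
Need k*55+27 < 184 → k < 2.855
k ∈ {0, ..., 2} → 3 starts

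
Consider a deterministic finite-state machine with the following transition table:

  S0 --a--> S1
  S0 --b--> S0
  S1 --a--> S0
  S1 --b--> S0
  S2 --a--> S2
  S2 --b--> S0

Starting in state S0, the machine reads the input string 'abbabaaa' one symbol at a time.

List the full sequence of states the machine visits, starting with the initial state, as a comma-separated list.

Start: S0
  read 'a': S0 --a--> S1
  read 'b': S1 --b--> S0
  read 'b': S0 --b--> S0
  read 'a': S0 --a--> S1
  read 'b': S1 --b--> S0
  read 'a': S0 --a--> S1
  read 'a': S1 --a--> S0
  read 'a': S0 --a--> S1

Answer: S0, S1, S0, S0, S1, S0, S1, S0, S1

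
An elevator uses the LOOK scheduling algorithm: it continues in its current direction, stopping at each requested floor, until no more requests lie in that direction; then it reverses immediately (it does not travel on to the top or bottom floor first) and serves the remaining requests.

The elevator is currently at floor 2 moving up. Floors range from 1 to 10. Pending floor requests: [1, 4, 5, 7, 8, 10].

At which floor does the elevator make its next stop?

Answer: 4

Derivation:
Current floor: 2, direction: up
Requests above: [4, 5, 7, 8, 10]
Requests below: [1]
Moving up and requests lie above → nearest above is min([4, 5, 7, 8, 10]) = 4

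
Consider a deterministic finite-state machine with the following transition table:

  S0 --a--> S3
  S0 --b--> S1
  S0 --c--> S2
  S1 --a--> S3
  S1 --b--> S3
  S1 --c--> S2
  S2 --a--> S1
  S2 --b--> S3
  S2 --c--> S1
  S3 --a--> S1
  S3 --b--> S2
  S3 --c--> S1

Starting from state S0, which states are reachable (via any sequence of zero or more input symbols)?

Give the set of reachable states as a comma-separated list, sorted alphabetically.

BFS from S0:
  visit S0: S0--a-->S3 (new), S0--b-->S1 (new), S0--c-->S2 (new)
  visit S3: S3--a-->S1 (seen), S3--b-->S2 (seen), S3--c-->S1 (seen)
  visit S1: S1--a-->S3 (seen), S1--b-->S3 (seen), S1--c-->S2 (seen)
  visit S2: S2--a-->S1 (seen), S2--b-->S3 (seen), S2--c-->S1 (seen)

Answer: S0, S1, S2, S3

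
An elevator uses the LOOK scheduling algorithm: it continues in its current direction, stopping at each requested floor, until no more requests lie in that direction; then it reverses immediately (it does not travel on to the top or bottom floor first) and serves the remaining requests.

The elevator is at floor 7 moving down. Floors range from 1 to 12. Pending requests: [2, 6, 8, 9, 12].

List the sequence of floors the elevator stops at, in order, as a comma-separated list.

Answer: 6, 2, 8, 9, 12

Derivation:
Current: 7, moving DOWN
Serve below first (descending): [6, 2]
Then reverse, serve above (ascending): [8, 9, 12]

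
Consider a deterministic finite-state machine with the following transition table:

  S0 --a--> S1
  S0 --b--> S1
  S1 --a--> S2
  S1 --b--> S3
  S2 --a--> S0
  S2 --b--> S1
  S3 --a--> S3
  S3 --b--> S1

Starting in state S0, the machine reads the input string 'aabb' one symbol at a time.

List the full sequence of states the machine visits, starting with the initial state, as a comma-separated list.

Start: S0
  read 'a': S0 --a--> S1
  read 'a': S1 --a--> S2
  read 'b': S2 --b--> S1
  read 'b': S1 --b--> S3

Answer: S0, S1, S2, S1, S3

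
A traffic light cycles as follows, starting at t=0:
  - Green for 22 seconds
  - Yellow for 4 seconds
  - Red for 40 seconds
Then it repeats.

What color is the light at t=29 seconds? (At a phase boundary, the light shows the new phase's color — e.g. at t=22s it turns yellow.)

Answer: red

Derivation:
Cycle length = 22 + 4 + 40 = 66s
t = 29, phase_t = 29 mod 66 = 29
29 >= 26 → RED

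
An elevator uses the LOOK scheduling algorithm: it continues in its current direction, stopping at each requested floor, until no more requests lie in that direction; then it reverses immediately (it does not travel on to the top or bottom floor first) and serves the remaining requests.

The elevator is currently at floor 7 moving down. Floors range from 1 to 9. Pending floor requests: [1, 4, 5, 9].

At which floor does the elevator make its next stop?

Answer: 5

Derivation:
Current floor: 7, direction: down
Requests above: [9]
Requests below: [1, 4, 5]
Moving down and requests lie below → nearest below is max([1, 4, 5]) = 5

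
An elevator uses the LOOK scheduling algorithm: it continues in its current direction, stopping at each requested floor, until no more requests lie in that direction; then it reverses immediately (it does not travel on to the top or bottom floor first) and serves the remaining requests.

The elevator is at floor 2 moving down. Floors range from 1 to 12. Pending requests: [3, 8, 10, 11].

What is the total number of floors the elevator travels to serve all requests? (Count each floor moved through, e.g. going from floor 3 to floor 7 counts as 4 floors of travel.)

Start at floor 2 moving down, LOOK stop order: [3, 8, 10, 11]
  2 → 3: |3-2| = 1, total = 1
  3 → 8: |8-3| = 5, total = 6
  8 → 10: |10-8| = 2, total = 8
  10 → 11: |11-10| = 1, total = 9

Answer: 9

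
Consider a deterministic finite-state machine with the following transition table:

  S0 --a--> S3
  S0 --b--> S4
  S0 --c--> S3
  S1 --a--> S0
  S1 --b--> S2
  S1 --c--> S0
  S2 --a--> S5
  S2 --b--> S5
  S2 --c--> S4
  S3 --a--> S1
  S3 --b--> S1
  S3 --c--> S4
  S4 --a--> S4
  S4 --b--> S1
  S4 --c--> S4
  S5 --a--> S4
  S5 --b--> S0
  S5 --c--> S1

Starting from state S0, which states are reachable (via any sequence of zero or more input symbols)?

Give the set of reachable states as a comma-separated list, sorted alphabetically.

BFS from S0:
  visit S0: S0--a-->S3 (new), S0--b-->S4 (new), S0--c-->S3 (seen)
  visit S3: S3--a-->S1 (new), S3--b-->S1 (seen), S3--c-->S4 (seen)
  visit S4: S4--a-->S4 (seen), S4--b-->S1 (seen), S4--c-->S4 (seen)
  visit S1: S1--a-->S0 (seen), S1--b-->S2 (new), S1--c-->S0 (seen)
  visit S2: S2--a-->S5 (new), S2--b-->S5 (seen), S2--c-->S4 (seen)
  visit S5: S5--a-->S4 (seen), S5--b-->S0 (seen), S5--c-->S1 (seen)

Answer: S0, S1, S2, S3, S4, S5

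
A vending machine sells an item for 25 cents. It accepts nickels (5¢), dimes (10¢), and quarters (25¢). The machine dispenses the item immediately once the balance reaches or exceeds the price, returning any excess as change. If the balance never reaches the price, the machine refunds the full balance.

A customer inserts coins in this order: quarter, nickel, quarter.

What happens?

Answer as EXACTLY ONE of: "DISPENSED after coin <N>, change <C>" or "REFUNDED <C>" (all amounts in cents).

Answer: DISPENSED after coin 1, change 0

Derivation:
Price: 25¢
Coin 1 (quarter, 25¢): balance = 25¢
  → balance >= price → DISPENSE, change = 25 - 25 = 0¢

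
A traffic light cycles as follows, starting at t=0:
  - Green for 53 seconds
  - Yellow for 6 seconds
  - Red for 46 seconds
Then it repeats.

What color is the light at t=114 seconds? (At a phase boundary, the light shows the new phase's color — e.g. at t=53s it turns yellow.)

Answer: green

Derivation:
Cycle length = 53 + 6 + 46 = 105s
t = 114, phase_t = 114 mod 105 = 9
9 < 53 (green end) → GREEN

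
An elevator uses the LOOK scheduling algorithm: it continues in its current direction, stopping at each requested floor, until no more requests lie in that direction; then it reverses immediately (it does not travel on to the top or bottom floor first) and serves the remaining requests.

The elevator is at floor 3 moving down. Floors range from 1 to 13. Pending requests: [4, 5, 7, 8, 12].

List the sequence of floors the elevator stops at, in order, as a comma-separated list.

Current: 3, moving DOWN
Serve below first (descending): []
Then reverse, serve above (ascending): [4, 5, 7, 8, 12]

Answer: 4, 5, 7, 8, 12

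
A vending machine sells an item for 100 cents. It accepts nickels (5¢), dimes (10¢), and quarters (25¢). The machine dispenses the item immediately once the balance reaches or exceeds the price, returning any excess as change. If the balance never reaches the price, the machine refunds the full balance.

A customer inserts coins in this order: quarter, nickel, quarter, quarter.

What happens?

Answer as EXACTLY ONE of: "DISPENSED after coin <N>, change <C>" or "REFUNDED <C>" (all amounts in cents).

Answer: REFUNDED 80

Derivation:
Price: 100¢
Coin 1 (quarter, 25¢): balance = 25¢
Coin 2 (nickel, 5¢): balance = 30¢
Coin 3 (quarter, 25¢): balance = 55¢
Coin 4 (quarter, 25¢): balance = 80¢
All coins inserted, balance 80¢ < price 100¢ → REFUND 80¢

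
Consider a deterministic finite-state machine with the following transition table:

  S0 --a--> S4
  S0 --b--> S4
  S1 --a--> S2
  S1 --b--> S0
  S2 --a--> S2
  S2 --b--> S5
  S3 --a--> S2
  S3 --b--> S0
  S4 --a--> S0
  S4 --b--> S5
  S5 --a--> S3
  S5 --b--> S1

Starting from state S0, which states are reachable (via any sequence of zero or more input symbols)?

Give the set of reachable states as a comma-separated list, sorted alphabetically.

Answer: S0, S1, S2, S3, S4, S5

Derivation:
BFS from S0:
  visit S0: S0--a-->S4 (new), S0--b-->S4 (seen)
  visit S4: S4--a-->S0 (seen), S4--b-->S5 (new)
  visit S5: S5--a-->S3 (new), S5--b-->S1 (new)
  visit S3: S3--a-->S2 (new), S3--b-->S0 (seen)
  visit S1: S1--a-->S2 (seen), S1--b-->S0 (seen)
  visit S2: S2--a-->S2 (seen), S2--b-->S5 (seen)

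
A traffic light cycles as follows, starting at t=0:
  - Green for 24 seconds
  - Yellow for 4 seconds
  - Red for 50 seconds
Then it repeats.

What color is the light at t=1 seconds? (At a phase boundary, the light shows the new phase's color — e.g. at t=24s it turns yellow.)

Cycle length = 24 + 4 + 50 = 78s
t = 1, phase_t = 1 mod 78 = 1
1 < 24 (green end) → GREEN

Answer: green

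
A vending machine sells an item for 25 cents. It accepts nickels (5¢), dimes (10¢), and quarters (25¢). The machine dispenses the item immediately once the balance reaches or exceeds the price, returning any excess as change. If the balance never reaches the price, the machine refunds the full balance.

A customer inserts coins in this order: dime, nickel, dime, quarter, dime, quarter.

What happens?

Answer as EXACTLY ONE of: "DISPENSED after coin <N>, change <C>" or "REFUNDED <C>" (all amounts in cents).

Answer: DISPENSED after coin 3, change 0

Derivation:
Price: 25¢
Coin 1 (dime, 10¢): balance = 10¢
Coin 2 (nickel, 5¢): balance = 15¢
Coin 3 (dime, 10¢): balance = 25¢
  → balance >= price → DISPENSE, change = 25 - 25 = 0¢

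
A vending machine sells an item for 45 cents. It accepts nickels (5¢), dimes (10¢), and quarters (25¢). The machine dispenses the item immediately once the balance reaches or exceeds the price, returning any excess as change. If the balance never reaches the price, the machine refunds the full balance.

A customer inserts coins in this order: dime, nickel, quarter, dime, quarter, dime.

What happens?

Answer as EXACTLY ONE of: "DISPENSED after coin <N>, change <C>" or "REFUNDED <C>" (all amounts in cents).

Price: 45¢
Coin 1 (dime, 10¢): balance = 10¢
Coin 2 (nickel, 5¢): balance = 15¢
Coin 3 (quarter, 25¢): balance = 40¢
Coin 4 (dime, 10¢): balance = 50¢
  → balance >= price → DISPENSE, change = 50 - 45 = 5¢

Answer: DISPENSED after coin 4, change 5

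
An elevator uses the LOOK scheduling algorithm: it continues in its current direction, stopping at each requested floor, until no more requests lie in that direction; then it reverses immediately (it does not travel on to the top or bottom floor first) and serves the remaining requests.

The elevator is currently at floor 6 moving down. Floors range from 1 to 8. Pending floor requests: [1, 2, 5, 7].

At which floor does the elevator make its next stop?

Answer: 5

Derivation:
Current floor: 6, direction: down
Requests above: [7]
Requests below: [1, 2, 5]
Moving down and requests lie below → nearest below is max([1, 2, 5]) = 5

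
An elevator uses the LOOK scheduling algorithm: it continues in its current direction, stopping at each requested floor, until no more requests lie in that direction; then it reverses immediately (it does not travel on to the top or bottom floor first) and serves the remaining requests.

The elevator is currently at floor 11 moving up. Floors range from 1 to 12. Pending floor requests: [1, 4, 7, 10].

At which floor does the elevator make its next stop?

Answer: 10

Derivation:
Current floor: 11, direction: up
Requests above: []
Requests below: [1, 4, 7, 10]
Moving up but no requests above → reverse; nearest below is max([1, 4, 7, 10]) = 10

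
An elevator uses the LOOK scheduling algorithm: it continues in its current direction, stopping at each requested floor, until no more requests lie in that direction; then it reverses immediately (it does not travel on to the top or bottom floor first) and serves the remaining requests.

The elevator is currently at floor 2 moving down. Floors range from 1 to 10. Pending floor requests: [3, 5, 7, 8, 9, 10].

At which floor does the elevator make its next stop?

Current floor: 2, direction: down
Requests above: [3, 5, 7, 8, 9, 10]
Requests below: []
Moving down but no requests below → reverse; nearest above is min([3, 5, 7, 8, 9, 10]) = 3

Answer: 3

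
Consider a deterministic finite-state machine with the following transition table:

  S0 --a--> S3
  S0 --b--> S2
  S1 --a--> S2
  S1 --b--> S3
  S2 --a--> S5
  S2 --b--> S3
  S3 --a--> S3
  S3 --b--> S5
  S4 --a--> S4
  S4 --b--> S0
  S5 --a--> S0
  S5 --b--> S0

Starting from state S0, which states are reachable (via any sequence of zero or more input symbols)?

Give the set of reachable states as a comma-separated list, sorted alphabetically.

Answer: S0, S2, S3, S5

Derivation:
BFS from S0:
  visit S0: S0--a-->S3 (new), S0--b-->S2 (new)
  visit S3: S3--a-->S3 (seen), S3--b-->S5 (new)
  visit S2: S2--a-->S5 (seen), S2--b-->S3 (seen)
  visit S5: S5--a-->S0 (seen), S5--b-->S0 (seen)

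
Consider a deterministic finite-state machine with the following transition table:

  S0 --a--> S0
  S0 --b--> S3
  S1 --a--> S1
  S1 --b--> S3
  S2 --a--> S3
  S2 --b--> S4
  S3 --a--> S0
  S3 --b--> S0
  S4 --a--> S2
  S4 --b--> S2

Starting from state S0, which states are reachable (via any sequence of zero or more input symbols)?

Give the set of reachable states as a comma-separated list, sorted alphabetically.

BFS from S0:
  visit S0: S0--a-->S0 (seen), S0--b-->S3 (new)
  visit S3: S3--a-->S0 (seen), S3--b-->S0 (seen)

Answer: S0, S3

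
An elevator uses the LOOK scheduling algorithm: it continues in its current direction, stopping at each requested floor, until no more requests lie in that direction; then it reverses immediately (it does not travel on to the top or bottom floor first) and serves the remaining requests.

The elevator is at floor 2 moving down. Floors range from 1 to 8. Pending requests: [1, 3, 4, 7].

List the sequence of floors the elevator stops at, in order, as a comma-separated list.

Answer: 1, 3, 4, 7

Derivation:
Current: 2, moving DOWN
Serve below first (descending): [1]
Then reverse, serve above (ascending): [3, 4, 7]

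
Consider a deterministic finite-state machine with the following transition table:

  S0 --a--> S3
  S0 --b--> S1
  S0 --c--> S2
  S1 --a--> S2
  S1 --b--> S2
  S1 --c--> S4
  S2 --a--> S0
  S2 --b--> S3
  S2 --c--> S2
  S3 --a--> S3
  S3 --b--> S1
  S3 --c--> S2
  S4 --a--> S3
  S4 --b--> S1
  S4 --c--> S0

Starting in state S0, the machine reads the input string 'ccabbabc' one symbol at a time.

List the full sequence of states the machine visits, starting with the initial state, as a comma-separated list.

Answer: S0, S2, S2, S0, S1, S2, S0, S1, S4

Derivation:
Start: S0
  read 'c': S0 --c--> S2
  read 'c': S2 --c--> S2
  read 'a': S2 --a--> S0
  read 'b': S0 --b--> S1
  read 'b': S1 --b--> S2
  read 'a': S2 --a--> S0
  read 'b': S0 --b--> S1
  read 'c': S1 --c--> S4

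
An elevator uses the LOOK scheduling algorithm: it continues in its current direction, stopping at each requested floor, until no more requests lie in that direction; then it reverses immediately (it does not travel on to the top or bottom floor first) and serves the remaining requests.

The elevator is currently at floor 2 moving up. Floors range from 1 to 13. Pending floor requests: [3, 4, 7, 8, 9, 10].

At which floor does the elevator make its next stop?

Current floor: 2, direction: up
Requests above: [3, 4, 7, 8, 9, 10]
Requests below: []
Moving up and requests lie above → nearest above is min([3, 4, 7, 8, 9, 10]) = 3

Answer: 3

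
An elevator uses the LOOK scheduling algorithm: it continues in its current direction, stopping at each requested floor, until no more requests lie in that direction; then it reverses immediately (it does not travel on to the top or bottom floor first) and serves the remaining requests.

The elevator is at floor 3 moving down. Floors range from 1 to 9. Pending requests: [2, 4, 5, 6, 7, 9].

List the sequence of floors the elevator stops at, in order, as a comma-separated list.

Current: 3, moving DOWN
Serve below first (descending): [2]
Then reverse, serve above (ascending): [4, 5, 6, 7, 9]

Answer: 2, 4, 5, 6, 7, 9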